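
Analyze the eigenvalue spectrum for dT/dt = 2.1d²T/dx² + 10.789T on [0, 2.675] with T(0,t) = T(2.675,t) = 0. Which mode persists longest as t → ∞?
Eigenvalues: λₙ = 2.1n²π²/2.675² - 10.789.
First three modes:
  n=1: λ₁ = 2.1π²/2.675² - 10.789 ≈ -7.893
  n=2: λ₂ = 8.4π²/2.675² - 10.789 ≈ 0.797
  n=3: λ₃ = 18.9π²/2.675² - 10.789 ≈ 15.279
Since 2.1π²/2.675² ≈ 2.896 < 10.789, λ₁ < 0.
The n=1 mode grows fastest (−λₙ is largest for n=1) → dominates.
Asymptotic: T ~ c₁ sin(πx/2.675) e^{7.893t} (exponential growth at rate −λ₁ ≈ 7.893).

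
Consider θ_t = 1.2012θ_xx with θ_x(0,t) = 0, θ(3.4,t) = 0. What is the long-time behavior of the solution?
As t → ∞, θ → 0. Heat escapes through the Dirichlet boundary.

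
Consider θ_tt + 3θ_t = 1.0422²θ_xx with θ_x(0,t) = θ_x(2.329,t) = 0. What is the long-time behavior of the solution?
As t → ∞, θ → constant (steady state). Damping (γ=3) dissipates the nonconstant modes; with Neumann BCs the spatial average obeys M''+γM'=0 and tends to a finite limit.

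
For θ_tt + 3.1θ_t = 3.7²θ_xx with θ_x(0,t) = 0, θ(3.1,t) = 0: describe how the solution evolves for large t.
θ → 0. Damping (γ=3.1) dissipates energy; oscillations decay exponentially.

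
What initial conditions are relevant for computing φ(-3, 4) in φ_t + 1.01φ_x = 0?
A single point: x = -7.04. The characteristic through (-3, 4) is x - 1.01t = const, so x = -3 - 1.01·4 = -7.04.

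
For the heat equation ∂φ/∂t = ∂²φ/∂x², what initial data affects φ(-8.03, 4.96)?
The entire real line. The heat equation has infinite propagation speed: any initial disturbance instantly affects all points (though exponentially small far away).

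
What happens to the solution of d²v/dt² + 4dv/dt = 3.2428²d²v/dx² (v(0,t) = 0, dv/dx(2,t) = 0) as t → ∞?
v → 0. Damping (γ=4) dissipates energy; oscillations decay exponentially.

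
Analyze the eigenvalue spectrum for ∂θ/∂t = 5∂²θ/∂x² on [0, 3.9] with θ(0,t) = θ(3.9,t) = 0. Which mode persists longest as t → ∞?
Eigenvalues: λₙ = 5n²π²/3.9².
First three modes:
  n=1: λ₁ = 5π²/3.9² ≈ 3.244
  n=2: λ₂ = 20π²/3.9² ≈ 12.978 (4× faster decay)
  n=3: λ₃ = 45π²/3.9² ≈ 29.2 (9× faster decay)
As t → ∞, higher modes decay exponentially faster. The n=1 mode dominates: θ ~ c₁ sin(πx/3.9) e^{-λ₁t}.
Decay rate: λ₁ = 5π²/3.9² ≈ 3.244.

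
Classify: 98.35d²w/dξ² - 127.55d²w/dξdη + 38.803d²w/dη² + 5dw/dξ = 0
Hyperbolic (discriminant = 1003.9023).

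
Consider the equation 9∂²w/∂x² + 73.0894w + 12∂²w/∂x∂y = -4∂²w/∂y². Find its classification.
Rewriting in standard form: 9∂²w/∂x² + 12∂²w/∂x∂y + 4∂²w/∂y² + 73.0894w = 0. Parabolic. (A = 9, B = 12, C = 4 gives B² - 4AC = 0.)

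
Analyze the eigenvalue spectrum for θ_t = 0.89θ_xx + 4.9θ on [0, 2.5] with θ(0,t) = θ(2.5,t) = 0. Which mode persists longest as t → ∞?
Eigenvalues: λₙ = 0.89n²π²/2.5² - 4.9.
First three modes:
  n=1: λ₁ = 0.89π²/2.5² - 4.9 ≈ -3.495
  n=2: λ₂ = 3.56π²/2.5² - 4.9 ≈ 0.722
  n=3: λ₃ = 8.01π²/2.5² - 4.9 ≈ 7.749
Since 0.89π²/2.5² ≈ 1.405 < 4.9, λ₁ < 0.
The n=1 mode grows fastest (−λₙ is largest for n=1) → dominates.
Asymptotic: θ ~ c₁ sin(πx/2.5) e^{3.495t} (exponential growth at rate −λ₁ ≈ 3.495).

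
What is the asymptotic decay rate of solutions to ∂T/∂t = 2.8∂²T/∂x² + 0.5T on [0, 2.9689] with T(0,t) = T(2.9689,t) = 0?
Eigenvalues: λₙ = 2.8n²π²/2.9689² - 0.5.
First three modes:
  n=1: λ₁ = 2.8π²/2.9689² - 0.5 ≈ 2.635
  n=2: λ₂ = 11.2π²/2.9689² - 0.5 ≈ 12.041
  n=3: λ₃ = 25.2π²/2.9689² - 0.5 ≈ 27.717
Since 2.8π²/2.9689² ≈ 3.135 > 0.5, all λₙ > 0.
The n=1 mode decays slowest → dominates as t → ∞.
Asymptotic: T ~ c₁ sin(πx/2.9689) e^{-λ₁t} with decay rate λ₁ ≈ 2.635.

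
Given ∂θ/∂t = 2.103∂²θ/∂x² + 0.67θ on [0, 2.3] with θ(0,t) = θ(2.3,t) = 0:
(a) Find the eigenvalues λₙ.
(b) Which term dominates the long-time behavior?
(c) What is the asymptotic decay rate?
Eigenvalues: λₙ = 2.103n²π²/2.3² - 0.67.
First three modes:
  n=1: λ₁ = 2.103π²/2.3² - 0.67 ≈ 3.254
  n=2: λ₂ = 8.412π²/2.3² - 0.67 ≈ 15.024
  n=3: λ₃ = 18.927π²/2.3² - 0.67 ≈ 34.642
Since 2.103π²/2.3² ≈ 3.924 > 0.67, all λₙ > 0.
The n=1 mode decays slowest → dominates as t → ∞.
Asymptotic: θ ~ c₁ sin(πx/2.3) e^{-λ₁t} with decay rate λ₁ ≈ 3.254.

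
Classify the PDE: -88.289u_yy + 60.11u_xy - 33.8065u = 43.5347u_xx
Rewriting in standard form: -43.5347u_xx + 60.11u_xy - 88.289u_yy - 33.8065u = 0. A = -43.5347, B = 60.11, C = -88.289. Discriminant B² - 4AC = -11761.3284132. Since -11761.3284132 < 0, elliptic.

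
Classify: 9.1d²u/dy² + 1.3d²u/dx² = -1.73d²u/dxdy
Rewriting in standard form: 1.3d²u/dx² + 1.73d²u/dxdy + 9.1d²u/dy² = 0. Elliptic (discriminant = -44.3271).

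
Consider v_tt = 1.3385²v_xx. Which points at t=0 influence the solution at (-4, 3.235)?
Domain of dependence: [-8.3300475, 0.3300475]. Signals travel at speed 1.3385, so data within |x - -4| ≤ 1.3385·3.235 = 4.3300475 can reach the point.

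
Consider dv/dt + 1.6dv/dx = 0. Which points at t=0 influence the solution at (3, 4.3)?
A single point: x = -3.88. The characteristic through (3, 4.3) is x - 1.6t = const, so x = 3 - 1.6·4.3 = -3.88.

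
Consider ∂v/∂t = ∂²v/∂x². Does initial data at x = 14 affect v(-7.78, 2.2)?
Yes, for any finite x. The heat equation has infinite propagation speed, so all initial data affects all points at any t > 0.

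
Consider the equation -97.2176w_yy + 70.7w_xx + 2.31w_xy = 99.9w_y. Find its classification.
Rewriting in standard form: 70.7w_xx + 2.31w_xy - 97.2176w_yy - 99.9w_y = 0. Hyperbolic. (A = 70.7, B = 2.31, C = -97.2176 gives B² - 4AC = 27498.47338.)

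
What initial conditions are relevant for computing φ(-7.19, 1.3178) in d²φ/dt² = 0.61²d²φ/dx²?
Domain of dependence: [-7.993858, -6.386142]. Signals travel at speed 0.61, so data within |x - -7.19| ≤ 0.61·1.3178 = 0.803858 can reach the point.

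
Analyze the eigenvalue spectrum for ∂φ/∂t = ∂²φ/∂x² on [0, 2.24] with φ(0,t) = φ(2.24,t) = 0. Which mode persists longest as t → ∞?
Eigenvalues: λₙ = n²π²/2.24².
First three modes:
  n=1: λ₁ = π²/2.24² ≈ 1.967
  n=2: λ₂ = 4π²/2.24² ≈ 7.868 (4× faster decay)
  n=3: λ₃ = 9π²/2.24² ≈ 17.703 (9× faster decay)
As t → ∞, higher modes decay exponentially faster. The n=1 mode dominates: φ ~ c₁ sin(πx/2.24) e^{-λ₁t}.
Decay rate: λ₁ = π²/2.24² ≈ 1.967.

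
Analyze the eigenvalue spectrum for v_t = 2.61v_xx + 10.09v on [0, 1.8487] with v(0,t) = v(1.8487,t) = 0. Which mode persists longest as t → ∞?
Eigenvalues: λₙ = 2.61n²π²/1.8487² - 10.09.
First three modes:
  n=1: λ₁ = 2.61π²/1.8487² - 10.09 ≈ -2.553
  n=2: λ₂ = 10.44π²/1.8487² - 10.09 ≈ 20.059
  n=3: λ₃ = 23.49π²/1.8487² - 10.09 ≈ 57.744
Since 2.61π²/1.8487² ≈ 7.537 < 10.09, λ₁ < 0.
The n=1 mode grows fastest (−λₙ is largest for n=1) → dominates.
Asymptotic: v ~ c₁ sin(πx/1.8487) e^{2.553t} (exponential growth at rate −λ₁ ≈ 2.553).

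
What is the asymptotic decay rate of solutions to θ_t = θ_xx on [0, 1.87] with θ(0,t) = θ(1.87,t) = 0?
Eigenvalues: λₙ = n²π²/1.87².
First three modes:
  n=1: λ₁ = π²/1.87² ≈ 2.822
  n=2: λ₂ = 4π²/1.87² ≈ 11.29 (4× faster decay)
  n=3: λ₃ = 9π²/1.87² ≈ 25.401 (9× faster decay)
As t → ∞, higher modes decay exponentially faster. The n=1 mode dominates: θ ~ c₁ sin(πx/1.87) e^{-λ₁t}.
Decay rate: λ₁ = π²/1.87² ≈ 2.822.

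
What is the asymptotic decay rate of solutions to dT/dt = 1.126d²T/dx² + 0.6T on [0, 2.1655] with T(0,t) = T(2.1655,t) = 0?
Eigenvalues: λₙ = 1.126n²π²/2.1655² - 0.6.
First three modes:
  n=1: λ₁ = 1.126π²/2.1655² - 0.6 ≈ 1.77
  n=2: λ₂ = 4.504π²/2.1655² - 0.6 ≈ 8.879
  n=3: λ₃ = 10.134π²/2.1655² - 0.6 ≈ 20.729
Since 1.126π²/2.1655² ≈ 2.37 > 0.6, all λₙ > 0.
The n=1 mode decays slowest → dominates as t → ∞.
Asymptotic: T ~ c₁ sin(πx/2.1655) e^{-λ₁t} with decay rate λ₁ ≈ 1.77.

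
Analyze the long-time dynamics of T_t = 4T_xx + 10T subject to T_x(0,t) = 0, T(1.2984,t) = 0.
Long-time behavior: T grows unboundedly. Reaction dominates diffusion (r=10 > κπ²/(4L²)≈5.85); solution grows exponentially.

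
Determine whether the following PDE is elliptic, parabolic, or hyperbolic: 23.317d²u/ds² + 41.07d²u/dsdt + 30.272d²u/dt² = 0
Coefficients: A = 23.317, B = 41.07, C = 30.272. B² - 4AC = -1136.663996, which is negative, so the equation is elliptic.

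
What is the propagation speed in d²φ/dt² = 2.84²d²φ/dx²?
Speed = 2.84. Information travels along characteristics x = x₀ ± 2.84t.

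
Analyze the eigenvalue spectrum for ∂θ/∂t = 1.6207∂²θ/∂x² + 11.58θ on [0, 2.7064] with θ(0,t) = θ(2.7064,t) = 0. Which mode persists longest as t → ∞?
Eigenvalues: λₙ = 1.6207n²π²/2.7064² - 11.58.
First three modes:
  n=1: λ₁ = 1.6207π²/2.7064² - 11.58 ≈ -9.396
  n=2: λ₂ = 6.4828π²/2.7064² - 11.58 ≈ -2.845
  n=3: λ₃ = 14.5863π²/2.7064² - 11.58 ≈ 8.074
Since 1.6207π²/2.7064² ≈ 2.184 < 11.58, λ₁ < 0.
The n=1 mode grows fastest (−λₙ is largest for n=1) → dominates.
Asymptotic: θ ~ c₁ sin(πx/2.7064) e^{9.396t} (exponential growth at rate −λ₁ ≈ 9.396).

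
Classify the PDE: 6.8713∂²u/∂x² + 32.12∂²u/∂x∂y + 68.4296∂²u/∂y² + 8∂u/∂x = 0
A = 6.8713, B = 32.12, C = 68.4296. Discriminant B² - 4AC = -849.10684192. Since -849.10684192 < 0, elliptic.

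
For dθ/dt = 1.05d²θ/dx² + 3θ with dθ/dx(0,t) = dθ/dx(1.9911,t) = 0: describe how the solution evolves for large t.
θ grows unboundedly. With Neumann BCs the constant mode has diffusion eigenvalue 0, so any r > 0 makes it grow like e^(3t); solution grows exponentially.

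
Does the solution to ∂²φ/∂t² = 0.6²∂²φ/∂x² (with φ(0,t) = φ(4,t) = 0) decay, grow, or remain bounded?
φ oscillates (no decay). Energy is conserved; the solution oscillates indefinitely as standing waves.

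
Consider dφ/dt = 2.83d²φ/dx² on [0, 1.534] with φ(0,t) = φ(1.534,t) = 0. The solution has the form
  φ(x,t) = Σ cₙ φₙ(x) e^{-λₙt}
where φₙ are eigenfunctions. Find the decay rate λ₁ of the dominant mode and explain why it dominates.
Eigenvalues: λₙ = 2.83n²π²/1.534².
First three modes:
  n=1: λ₁ = 2.83π²/1.534² ≈ 11.87
  n=2: λ₂ = 11.32π²/1.534² ≈ 47.478 (4× faster decay)
  n=3: λ₃ = 25.47π²/1.534² ≈ 106.826 (9× faster decay)
As t → ∞, higher modes decay exponentially faster. The n=1 mode dominates: φ ~ c₁ sin(πx/1.534) e^{-λ₁t}.
Decay rate: λ₁ = 2.83π²/1.534² ≈ 11.87.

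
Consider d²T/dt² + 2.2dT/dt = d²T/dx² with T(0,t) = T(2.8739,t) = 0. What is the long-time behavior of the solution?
As t → ∞, T → 0. Damping (γ=2.2) dissipates energy; oscillations decay exponentially.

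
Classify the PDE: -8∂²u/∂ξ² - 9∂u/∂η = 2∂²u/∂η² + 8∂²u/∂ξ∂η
Rewriting in standard form: -8∂²u/∂ξ² - 8∂²u/∂ξ∂η - 2∂²u/∂η² - 9∂u/∂η = 0. A = -8, B = -8, C = -2. Discriminant B² - 4AC = 0. Since 0 = 0, parabolic.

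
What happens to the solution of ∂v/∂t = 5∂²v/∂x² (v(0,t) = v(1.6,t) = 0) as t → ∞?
v → 0. Heat diffuses out through both boundaries.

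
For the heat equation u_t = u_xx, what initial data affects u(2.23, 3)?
The entire real line. The heat equation has infinite propagation speed: any initial disturbance instantly affects all points (though exponentially small far away).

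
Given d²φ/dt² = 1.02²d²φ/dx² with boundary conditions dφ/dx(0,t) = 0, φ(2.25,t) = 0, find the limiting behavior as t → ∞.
φ oscillates (no decay). Energy is conserved; the solution oscillates indefinitely as standing waves.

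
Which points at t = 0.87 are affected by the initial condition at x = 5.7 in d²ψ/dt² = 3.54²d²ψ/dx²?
Domain of influence: [2.6202, 8.7798]. Data at x = 5.7 spreads outward at speed 3.54.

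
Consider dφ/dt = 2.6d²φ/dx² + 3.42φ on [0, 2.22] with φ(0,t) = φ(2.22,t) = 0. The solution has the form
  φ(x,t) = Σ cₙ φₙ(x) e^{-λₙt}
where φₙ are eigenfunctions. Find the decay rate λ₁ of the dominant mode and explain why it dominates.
Eigenvalues: λₙ = 2.6n²π²/2.22² - 3.42.
First three modes:
  n=1: λ₁ = 2.6π²/2.22² - 3.42 ≈ 1.787
  n=2: λ₂ = 10.4π²/2.22² - 3.42 ≈ 17.407
  n=3: λ₃ = 23.4π²/2.22² - 3.42 ≈ 43.441
Since 2.6π²/2.22² ≈ 5.207 > 3.42, all λₙ > 0.
The n=1 mode decays slowest → dominates as t → ∞.
Asymptotic: φ ~ c₁ sin(πx/2.22) e^{-λ₁t} with decay rate λ₁ ≈ 1.787.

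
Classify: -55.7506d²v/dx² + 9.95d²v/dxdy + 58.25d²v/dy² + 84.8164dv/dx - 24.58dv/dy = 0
Hyperbolic (discriminant = 13088.8923).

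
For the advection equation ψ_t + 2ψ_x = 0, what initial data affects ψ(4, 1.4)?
A single point: x = 1.2. The characteristic through (4, 1.4) is x - 2t = const, so x = 4 - 2·1.4 = 1.2.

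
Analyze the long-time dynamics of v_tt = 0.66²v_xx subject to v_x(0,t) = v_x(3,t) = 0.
Long-time behavior: v oscillates about a mean that drifts linearly in t (generically unbounded; no decay). There is no damping, so the nonconstant modes persist as standing waves (energy conserved, no decay). But with Neumann conditions at both ends the constant mode has eigenvalue 0: the spatial mean M(t) of v satisfies M'' = 0, so M(t) = M(0) + M'(0)·t. Unless the initial velocity has zero mean (∫v_t(x,0)dx = 0), the solution grows linearly in t (unbounded, though not exponentially); if it does have zero mean, the solution stays bounded and simply oscillates.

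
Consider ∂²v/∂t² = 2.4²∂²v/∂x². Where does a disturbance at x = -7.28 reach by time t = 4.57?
Domain of influence: [-18.248, 3.688]. Data at x = -7.28 spreads outward at speed 2.4.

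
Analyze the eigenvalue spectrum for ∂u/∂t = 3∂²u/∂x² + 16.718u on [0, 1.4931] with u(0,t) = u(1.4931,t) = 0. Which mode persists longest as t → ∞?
Eigenvalues: λₙ = 3n²π²/1.4931² - 16.718.
First three modes:
  n=1: λ₁ = 3π²/1.4931² - 16.718 ≈ -3.437
  n=2: λ₂ = 12π²/1.4931² - 16.718 ≈ 36.408
  n=3: λ₃ = 27π²/1.4931² - 16.718 ≈ 102.814
Since 3π²/1.4931² ≈ 13.281 < 16.718, λ₁ < 0.
The n=1 mode grows fastest (−λₙ is largest for n=1) → dominates.
Asymptotic: u ~ c₁ sin(πx/1.4931) e^{3.437t} (exponential growth at rate −λ₁ ≈ 3.437).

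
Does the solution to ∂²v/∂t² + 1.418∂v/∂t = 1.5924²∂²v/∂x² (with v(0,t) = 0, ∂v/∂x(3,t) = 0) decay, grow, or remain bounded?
v → 0. Damping (γ=1.418) dissipates energy; oscillations decay exponentially.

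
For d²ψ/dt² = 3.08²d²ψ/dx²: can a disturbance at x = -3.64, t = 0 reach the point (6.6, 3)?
No. The domain of dependence is [-2.64, 15.84], and -3.64 is outside this interval.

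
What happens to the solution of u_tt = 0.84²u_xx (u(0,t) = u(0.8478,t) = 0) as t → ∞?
u oscillates (no decay). Energy is conserved; the solution oscillates indefinitely as standing waves.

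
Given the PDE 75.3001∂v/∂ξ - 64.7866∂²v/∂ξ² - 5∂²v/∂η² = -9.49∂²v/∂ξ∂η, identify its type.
Rewriting in standard form: -64.7866∂²v/∂ξ² + 9.49∂²v/∂ξ∂η - 5∂²v/∂η² + 75.3001∂v/∂ξ = 0. The second-order coefficients are A = -64.7866, B = 9.49, C = -5. Since B² - 4AC = -1205.6719 < 0, this is an elliptic PDE.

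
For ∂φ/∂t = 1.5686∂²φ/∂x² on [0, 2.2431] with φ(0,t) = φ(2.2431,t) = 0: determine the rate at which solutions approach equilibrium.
Eigenvalues: λₙ = 1.5686n²π²/2.2431².
First three modes:
  n=1: λ₁ = 1.5686π²/2.2431² ≈ 3.077
  n=2: λ₂ = 6.2744π²/2.2431² ≈ 12.308 (4× faster decay)
  n=3: λ₃ = 14.1174π²/2.2431² ≈ 27.692 (9× faster decay)
As t → ∞, higher modes decay exponentially faster. The n=1 mode dominates: φ ~ c₁ sin(πx/2.2431) e^{-λ₁t}.
Decay rate: λ₁ = 1.5686π²/2.2431² ≈ 3.077.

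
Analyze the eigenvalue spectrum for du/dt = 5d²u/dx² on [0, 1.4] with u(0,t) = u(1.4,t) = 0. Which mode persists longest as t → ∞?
Eigenvalues: λₙ = 5n²π²/1.4².
First three modes:
  n=1: λ₁ = 5π²/1.4² ≈ 25.178
  n=2: λ₂ = 20π²/1.4² ≈ 100.71 (4× faster decay)
  n=3: λ₃ = 45π²/1.4² ≈ 226.598 (9× faster decay)
As t → ∞, higher modes decay exponentially faster. The n=1 mode dominates: u ~ c₁ sin(πx/1.4) e^{-λ₁t}.
Decay rate: λ₁ = 5π²/1.4² ≈ 25.178.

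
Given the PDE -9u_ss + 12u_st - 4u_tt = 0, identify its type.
The second-order coefficients are A = -9, B = 12, C = -4. Since B² - 4AC = 0 = 0, this is a parabolic PDE.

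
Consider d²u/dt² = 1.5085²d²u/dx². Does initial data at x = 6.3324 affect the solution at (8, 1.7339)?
Yes. The domain of dependence is [5.38441185, 10.61558815], and 6.3324 ∈ [5.38441185, 10.61558815].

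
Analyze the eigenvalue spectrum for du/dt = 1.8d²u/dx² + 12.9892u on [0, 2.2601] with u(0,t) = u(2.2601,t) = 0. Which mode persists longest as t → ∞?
Eigenvalues: λₙ = 1.8n²π²/2.2601² - 12.9892.
First three modes:
  n=1: λ₁ = 1.8π²/2.2601² - 12.9892 ≈ -9.511
  n=2: λ₂ = 7.2π²/2.2601² - 12.9892 ≈ 0.922
  n=3: λ₃ = 16.2π²/2.2601² - 12.9892 ≈ 18.312
Since 1.8π²/2.2601² ≈ 3.478 < 12.9892, λ₁ < 0.
The n=1 mode grows fastest (−λₙ is largest for n=1) → dominates.
Asymptotic: u ~ c₁ sin(πx/2.2601) e^{9.511t} (exponential growth at rate −λ₁ ≈ 9.511).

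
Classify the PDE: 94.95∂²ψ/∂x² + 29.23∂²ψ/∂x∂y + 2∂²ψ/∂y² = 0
A = 94.95, B = 29.23, C = 2. Discriminant B² - 4AC = 94.7929. Since 94.7929 > 0, hyperbolic.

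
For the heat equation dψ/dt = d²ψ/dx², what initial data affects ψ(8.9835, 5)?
The entire real line. The heat equation has infinite propagation speed: any initial disturbance instantly affects all points (though exponentially small far away).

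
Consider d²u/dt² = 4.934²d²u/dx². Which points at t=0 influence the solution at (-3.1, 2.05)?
Domain of dependence: [-13.2147, 7.0147]. Signals travel at speed 4.934, so data within |x - -3.1| ≤ 4.934·2.05 = 10.1147 can reach the point.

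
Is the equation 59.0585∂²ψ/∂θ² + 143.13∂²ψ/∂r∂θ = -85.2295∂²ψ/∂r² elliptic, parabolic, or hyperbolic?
Rewriting in standard form: 85.2295∂²ψ/∂r² + 143.13∂²ψ/∂r∂θ + 59.0585∂²ψ/∂θ² = 0. Computing B² - 4AC with A = 85.2295, B = 143.13, C = 59.0585: discriminant = 352.091197 (positive). Answer: hyperbolic.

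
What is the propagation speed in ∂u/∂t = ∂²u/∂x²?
Infinite. The heat equation is parabolic, not hyperbolic, so disturbances propagate instantly.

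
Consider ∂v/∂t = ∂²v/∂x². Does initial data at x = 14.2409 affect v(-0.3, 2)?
Yes, for any finite x. The heat equation has infinite propagation speed, so all initial data affects all points at any t > 0.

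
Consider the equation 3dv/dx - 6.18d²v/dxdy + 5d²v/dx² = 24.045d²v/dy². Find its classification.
Rewriting in standard form: 5d²v/dx² - 6.18d²v/dxdy - 24.045d²v/dy² + 3dv/dx = 0. Hyperbolic. (A = 5, B = -6.18, C = -24.045 gives B² - 4AC = 519.0924.)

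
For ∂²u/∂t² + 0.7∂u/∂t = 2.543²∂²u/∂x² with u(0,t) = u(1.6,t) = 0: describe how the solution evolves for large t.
u → 0. Damping (γ=0.7) dissipates energy; oscillations decay exponentially.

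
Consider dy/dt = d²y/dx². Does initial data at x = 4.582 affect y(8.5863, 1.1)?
Yes, for any finite x. The heat equation has infinite propagation speed, so all initial data affects all points at any t > 0.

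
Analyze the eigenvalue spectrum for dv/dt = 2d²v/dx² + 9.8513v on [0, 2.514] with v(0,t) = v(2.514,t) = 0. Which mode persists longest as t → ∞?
Eigenvalues: λₙ = 2n²π²/2.514² - 9.8513.
First three modes:
  n=1: λ₁ = 2π²/2.514² - 9.8513 ≈ -6.728
  n=2: λ₂ = 8π²/2.514² - 9.8513 ≈ 2.641
  n=3: λ₃ = 18π²/2.514² - 9.8513 ≈ 18.257
Since 2π²/2.514² ≈ 3.123 < 9.8513, λ₁ < 0.
The n=1 mode grows fastest (−λₙ is largest for n=1) → dominates.
Asymptotic: v ~ c₁ sin(πx/2.514) e^{6.728t} (exponential growth at rate −λ₁ ≈ 6.728).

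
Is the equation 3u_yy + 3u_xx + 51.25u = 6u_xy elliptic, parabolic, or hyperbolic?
Rewriting in standard form: 3u_xx - 6u_xy + 3u_yy + 51.25u = 0. Computing B² - 4AC with A = 3, B = -6, C = 3: discriminant = 0 (zero). Answer: parabolic.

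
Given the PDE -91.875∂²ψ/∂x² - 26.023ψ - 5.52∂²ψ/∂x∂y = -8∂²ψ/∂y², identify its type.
Rewriting in standard form: -91.875∂²ψ/∂x² - 5.52∂²ψ/∂x∂y + 8∂²ψ/∂y² - 26.023ψ = 0. The second-order coefficients are A = -91.875, B = -5.52, C = 8. Since B² - 4AC = 2970.4704 > 0, this is a hyperbolic PDE.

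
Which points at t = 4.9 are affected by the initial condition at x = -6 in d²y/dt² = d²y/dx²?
Domain of influence: [-10.9, -1.1]. Data at x = -6 spreads outward at speed 1.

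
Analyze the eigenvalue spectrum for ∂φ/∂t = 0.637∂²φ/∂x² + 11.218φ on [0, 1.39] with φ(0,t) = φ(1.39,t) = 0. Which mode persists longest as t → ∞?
Eigenvalues: λₙ = 0.637n²π²/1.39² - 11.218.
First three modes:
  n=1: λ₁ = 0.637π²/1.39² - 11.218 ≈ -7.964
  n=2: λ₂ = 2.548π²/1.39² - 11.218 ≈ 1.798
  n=3: λ₃ = 5.733π²/1.39² - 11.218 ≈ 18.067
Since 0.637π²/1.39² ≈ 3.254 < 11.218, λ₁ < 0.
The n=1 mode grows fastest (−λₙ is largest for n=1) → dominates.
Asymptotic: φ ~ c₁ sin(πx/1.39) e^{7.964t} (exponential growth at rate −λ₁ ≈ 7.964).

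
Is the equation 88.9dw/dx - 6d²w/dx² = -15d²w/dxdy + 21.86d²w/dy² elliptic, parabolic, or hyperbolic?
Rewriting in standard form: -6d²w/dx² + 15d²w/dxdy - 21.86d²w/dy² + 88.9dw/dx = 0. Computing B² - 4AC with A = -6, B = 15, C = -21.86: discriminant = -299.64 (negative). Answer: elliptic.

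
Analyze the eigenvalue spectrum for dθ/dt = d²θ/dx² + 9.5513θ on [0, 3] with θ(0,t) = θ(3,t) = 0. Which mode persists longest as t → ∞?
Eigenvalues: λₙ = n²π²/3² - 9.5513.
First three modes:
  n=1: λ₁ = π²/3² - 9.5513 ≈ -8.455
  n=2: λ₂ = 4π²/3² - 9.5513 ≈ -5.165
  n=3: λ₃ = 9π²/3² - 9.5513 ≈ 0.318
Since π²/3² ≈ 1.097 < 9.5513, λ₁ < 0.
The n=1 mode grows fastest (−λₙ is largest for n=1) → dominates.
Asymptotic: θ ~ c₁ sin(πx/3) e^{8.455t} (exponential growth at rate −λ₁ ≈ 8.455).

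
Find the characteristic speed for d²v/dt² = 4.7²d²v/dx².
Speed = 4.7. Information travels along characteristics x = x₀ ± 4.7t.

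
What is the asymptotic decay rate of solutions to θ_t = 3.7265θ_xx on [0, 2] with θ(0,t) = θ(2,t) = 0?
Eigenvalues: λₙ = 3.7265n²π²/2².
First three modes:
  n=1: λ₁ = 3.7265π²/2² ≈ 9.195
  n=2: λ₂ = 14.906π²/2² ≈ 36.779 (4× faster decay)
  n=3: λ₃ = 33.5385π²/2² ≈ 82.753 (9× faster decay)
As t → ∞, higher modes decay exponentially faster. The n=1 mode dominates: θ ~ c₁ sin(πx/2) e^{-λ₁t}.
Decay rate: λ₁ = 3.7265π²/2² ≈ 9.195.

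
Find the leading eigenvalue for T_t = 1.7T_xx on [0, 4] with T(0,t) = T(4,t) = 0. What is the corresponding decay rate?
Eigenvalues: λₙ = 1.7n²π²/4².
First three modes:
  n=1: λ₁ = 1.7π²/4² ≈ 1.049
  n=2: λ₂ = 6.8π²/4² ≈ 4.195 (4× faster decay)
  n=3: λ₃ = 15.3π²/4² ≈ 9.438 (9× faster decay)
As t → ∞, higher modes decay exponentially faster. The n=1 mode dominates: T ~ c₁ sin(πx/4) e^{-λ₁t}.
Decay rate: λ₁ = 1.7π²/4² ≈ 1.049.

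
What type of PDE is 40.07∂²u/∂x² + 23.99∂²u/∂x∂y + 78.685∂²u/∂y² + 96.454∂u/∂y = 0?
With A = 40.07, B = 23.99, C = 78.685, the discriminant is -12036.1117. This is an elliptic PDE.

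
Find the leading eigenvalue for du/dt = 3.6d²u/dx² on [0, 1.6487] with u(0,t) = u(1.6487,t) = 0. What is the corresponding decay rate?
Eigenvalues: λₙ = 3.6n²π²/1.6487².
First three modes:
  n=1: λ₁ = 3.6π²/1.6487² ≈ 13.071
  n=2: λ₂ = 14.4π²/1.6487² ≈ 52.285 (4× faster decay)
  n=3: λ₃ = 32.4π²/1.6487² ≈ 117.642 (9× faster decay)
As t → ∞, higher modes decay exponentially faster. The n=1 mode dominates: u ~ c₁ sin(πx/1.6487) e^{-λ₁t}.
Decay rate: λ₁ = 3.6π²/1.6487² ≈ 13.071.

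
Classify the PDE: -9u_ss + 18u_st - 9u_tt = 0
A = -9, B = 18, C = -9. Discriminant B² - 4AC = 0. Since 0 = 0, parabolic.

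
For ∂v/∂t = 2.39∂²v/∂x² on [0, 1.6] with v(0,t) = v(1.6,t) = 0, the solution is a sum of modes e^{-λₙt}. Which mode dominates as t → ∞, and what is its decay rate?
Eigenvalues: λₙ = 2.39n²π²/1.6².
First three modes:
  n=1: λ₁ = 2.39π²/1.6² ≈ 9.214
  n=2: λ₂ = 9.56π²/1.6² ≈ 36.857 (4× faster decay)
  n=3: λ₃ = 21.51π²/1.6² ≈ 82.928 (9× faster decay)
As t → ∞, higher modes decay exponentially faster. The n=1 mode dominates: v ~ c₁ sin(πx/1.6) e^{-λ₁t}.
Decay rate: λ₁ = 2.39π²/1.6² ≈ 9.214.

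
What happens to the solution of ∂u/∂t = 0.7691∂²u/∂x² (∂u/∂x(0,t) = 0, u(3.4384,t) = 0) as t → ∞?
u → 0. Heat escapes through the Dirichlet boundary.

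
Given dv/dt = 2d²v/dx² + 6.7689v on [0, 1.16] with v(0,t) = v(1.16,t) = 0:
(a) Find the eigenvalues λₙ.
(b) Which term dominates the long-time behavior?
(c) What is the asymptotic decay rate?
Eigenvalues: λₙ = 2n²π²/1.16² - 6.7689.
First three modes:
  n=1: λ₁ = 2π²/1.16² - 6.7689 ≈ 7.901
  n=2: λ₂ = 8π²/1.16² - 6.7689 ≈ 51.909
  n=3: λ₃ = 18π²/1.16² - 6.7689 ≈ 125.256
Since 2π²/1.16² ≈ 14.669 > 6.7689, all λₙ > 0.
The n=1 mode decays slowest → dominates as t → ∞.
Asymptotic: v ~ c₁ sin(πx/1.16) e^{-λ₁t} with decay rate λ₁ ≈ 7.901.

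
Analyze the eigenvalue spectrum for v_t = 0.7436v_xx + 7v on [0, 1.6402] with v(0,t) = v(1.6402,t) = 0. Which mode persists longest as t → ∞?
Eigenvalues: λₙ = 0.7436n²π²/1.6402² - 7.
First three modes:
  n=1: λ₁ = 0.7436π²/1.6402² - 7 ≈ -4.272
  n=2: λ₂ = 2.9744π²/1.6402² - 7 ≈ 3.912
  n=3: λ₃ = 6.6924π²/1.6402² - 7 ≈ 17.552
Since 0.7436π²/1.6402² ≈ 2.728 < 7, λ₁ < 0.
The n=1 mode grows fastest (−λₙ is largest for n=1) → dominates.
Asymptotic: v ~ c₁ sin(πx/1.6402) e^{4.272t} (exponential growth at rate −λ₁ ≈ 4.272).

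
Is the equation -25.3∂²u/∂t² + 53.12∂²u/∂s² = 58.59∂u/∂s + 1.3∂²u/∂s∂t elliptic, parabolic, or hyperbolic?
Rewriting in standard form: 53.12∂²u/∂s² - 1.3∂²u/∂s∂t - 25.3∂²u/∂t² - 58.59∂u/∂s = 0. Computing B² - 4AC with A = 53.12, B = -1.3, C = -25.3: discriminant = 5377.434 (positive). Answer: hyperbolic.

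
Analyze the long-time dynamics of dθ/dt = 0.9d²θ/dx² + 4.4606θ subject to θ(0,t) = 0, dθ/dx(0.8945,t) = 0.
Long-time behavior: θ grows unboundedly. Reaction dominates diffusion (r=4.4606 > κπ²/(4L²)≈2.78); solution grows exponentially.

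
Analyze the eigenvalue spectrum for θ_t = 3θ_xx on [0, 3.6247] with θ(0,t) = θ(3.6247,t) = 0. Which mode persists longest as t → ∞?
Eigenvalues: λₙ = 3n²π²/3.6247².
First three modes:
  n=1: λ₁ = 3π²/3.6247² ≈ 2.254
  n=2: λ₂ = 12π²/3.6247² ≈ 9.014 (4× faster decay)
  n=3: λ₃ = 27π²/3.6247² ≈ 20.282 (9× faster decay)
As t → ∞, higher modes decay exponentially faster. The n=1 mode dominates: θ ~ c₁ sin(πx/3.6247) e^{-λ₁t}.
Decay rate: λ₁ = 3π²/3.6247² ≈ 2.254.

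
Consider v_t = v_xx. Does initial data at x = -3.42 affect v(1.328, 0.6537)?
Yes, for any finite x. The heat equation has infinite propagation speed, so all initial data affects all points at any t > 0.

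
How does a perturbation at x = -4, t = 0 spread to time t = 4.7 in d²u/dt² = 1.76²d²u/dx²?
Domain of influence: [-12.272, 4.272]. Data at x = -4 spreads outward at speed 1.76.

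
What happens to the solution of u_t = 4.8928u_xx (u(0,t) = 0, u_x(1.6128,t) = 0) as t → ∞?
u → 0. Heat escapes through the Dirichlet boundary.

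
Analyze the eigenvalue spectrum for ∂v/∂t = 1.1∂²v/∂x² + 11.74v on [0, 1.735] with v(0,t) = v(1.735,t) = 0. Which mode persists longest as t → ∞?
Eigenvalues: λₙ = 1.1n²π²/1.735² - 11.74.
First three modes:
  n=1: λ₁ = 1.1π²/1.735² - 11.74 ≈ -8.133
  n=2: λ₂ = 4.4π²/1.735² - 11.74 ≈ 2.686
  n=3: λ₃ = 9.9π²/1.735² - 11.74 ≈ 20.719
Since 1.1π²/1.735² ≈ 3.607 < 11.74, λ₁ < 0.
The n=1 mode grows fastest (−λₙ is largest for n=1) → dominates.
Asymptotic: v ~ c₁ sin(πx/1.735) e^{8.133t} (exponential growth at rate −λ₁ ≈ 8.133).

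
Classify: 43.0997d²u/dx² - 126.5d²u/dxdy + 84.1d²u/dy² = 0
Hyperbolic (discriminant = 1503.51092).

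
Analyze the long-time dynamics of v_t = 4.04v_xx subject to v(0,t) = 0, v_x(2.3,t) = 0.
Long-time behavior: v → 0. Heat escapes through the Dirichlet boundary.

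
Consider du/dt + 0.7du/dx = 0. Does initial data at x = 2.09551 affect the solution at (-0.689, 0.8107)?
No. Only data at x = -1.25649 affects (-0.689, 0.8107). Advection has one-way propagation along characteristics.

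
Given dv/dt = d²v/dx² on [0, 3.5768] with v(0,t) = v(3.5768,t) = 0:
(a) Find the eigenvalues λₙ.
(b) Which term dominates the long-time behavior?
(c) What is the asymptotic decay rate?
Eigenvalues: λₙ = n²π²/3.5768².
First three modes:
  n=1: λ₁ = π²/3.5768² ≈ 0.771
  n=2: λ₂ = 4π²/3.5768² ≈ 3.086 (4× faster decay)
  n=3: λ₃ = 9π²/3.5768² ≈ 6.943 (9× faster decay)
As t → ∞, higher modes decay exponentially faster. The n=1 mode dominates: v ~ c₁ sin(πx/3.5768) e^{-λ₁t}.
Decay rate: λ₁ = π²/3.5768² ≈ 0.771.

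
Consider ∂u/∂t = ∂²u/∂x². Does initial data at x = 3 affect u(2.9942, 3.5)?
Yes, for any finite x. The heat equation has infinite propagation speed, so all initial data affects all points at any t > 0.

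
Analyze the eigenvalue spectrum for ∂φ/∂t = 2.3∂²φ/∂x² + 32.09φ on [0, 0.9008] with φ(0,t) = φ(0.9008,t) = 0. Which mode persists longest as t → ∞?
Eigenvalues: λₙ = 2.3n²π²/0.9008² - 32.09.
First three modes:
  n=1: λ₁ = 2.3π²/0.9008² - 32.09 ≈ -4.115
  n=2: λ₂ = 9.2π²/0.9008² - 32.09 ≈ 79.81
  n=3: λ₃ = 20.7π²/0.9008² - 32.09 ≈ 219.685
Since 2.3π²/0.9008² ≈ 27.975 < 32.09, λ₁ < 0.
The n=1 mode grows fastest (−λₙ is largest for n=1) → dominates.
Asymptotic: φ ~ c₁ sin(πx/0.9008) e^{4.115t} (exponential growth at rate −λ₁ ≈ 4.115).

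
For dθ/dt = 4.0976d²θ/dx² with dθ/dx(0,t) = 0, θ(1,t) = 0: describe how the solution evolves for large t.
θ → 0. Heat escapes through the Dirichlet boundary.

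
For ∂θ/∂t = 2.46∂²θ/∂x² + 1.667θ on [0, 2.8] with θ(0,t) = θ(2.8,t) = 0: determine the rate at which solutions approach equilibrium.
Eigenvalues: λₙ = 2.46n²π²/2.8² - 1.667.
First three modes:
  n=1: λ₁ = 2.46π²/2.8² - 1.667 ≈ 1.43
  n=2: λ₂ = 9.84π²/2.8² - 1.667 ≈ 10.72
  n=3: λ₃ = 22.14π²/2.8² - 1.667 ≈ 26.205
Since 2.46π²/2.8² ≈ 3.097 > 1.667, all λₙ > 0.
The n=1 mode decays slowest → dominates as t → ∞.
Asymptotic: θ ~ c₁ sin(πx/2.8) e^{-λ₁t} with decay rate λ₁ ≈ 1.43.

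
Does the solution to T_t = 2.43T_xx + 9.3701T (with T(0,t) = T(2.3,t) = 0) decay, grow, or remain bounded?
T grows unboundedly. Reaction dominates diffusion (r=9.3701 > κπ²/L²≈4.53); solution grows exponentially.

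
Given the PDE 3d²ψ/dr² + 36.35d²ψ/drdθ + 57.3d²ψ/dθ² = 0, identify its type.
The second-order coefficients are A = 3, B = 36.35, C = 57.3. Since B² - 4AC = 633.7225 > 0, this is a hyperbolic PDE.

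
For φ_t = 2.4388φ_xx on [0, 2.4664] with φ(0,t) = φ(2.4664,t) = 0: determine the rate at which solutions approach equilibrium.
Eigenvalues: λₙ = 2.4388n²π²/2.4664².
First three modes:
  n=1: λ₁ = 2.4388π²/2.4664² ≈ 3.957
  n=2: λ₂ = 9.7552π²/2.4664² ≈ 15.827 (4× faster decay)
  n=3: λ₃ = 21.9492π²/2.4664² ≈ 35.612 (9× faster decay)
As t → ∞, higher modes decay exponentially faster. The n=1 mode dominates: φ ~ c₁ sin(πx/2.4664) e^{-λ₁t}.
Decay rate: λ₁ = 2.4388π²/2.4664² ≈ 3.957.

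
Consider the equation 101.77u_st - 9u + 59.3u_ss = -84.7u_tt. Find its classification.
Rewriting in standard form: 59.3u_ss + 101.77u_st + 84.7u_tt - 9u = 0. Elliptic. (A = 59.3, B = 101.77, C = 84.7 gives B² - 4AC = -9733.7071.)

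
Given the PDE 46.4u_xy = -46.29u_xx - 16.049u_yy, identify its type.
Rewriting in standard form: 46.29u_xx + 46.4u_xy + 16.049u_yy = 0. The second-order coefficients are A = 46.29, B = 46.4, C = 16.049. Since B² - 4AC = -818.67284 < 0, this is an elliptic PDE.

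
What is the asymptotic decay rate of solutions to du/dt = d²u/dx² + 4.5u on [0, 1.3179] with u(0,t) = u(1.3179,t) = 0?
Eigenvalues: λₙ = n²π²/1.3179² - 4.5.
First three modes:
  n=1: λ₁ = π²/1.3179² - 4.5 ≈ 1.182
  n=2: λ₂ = 4π²/1.3179² - 4.5 ≈ 18.23
  n=3: λ₃ = 9π²/1.3179² - 4.5 ≈ 46.642
Since π²/1.3179² ≈ 5.682 > 4.5, all λₙ > 0.
The n=1 mode decays slowest → dominates as t → ∞.
Asymptotic: u ~ c₁ sin(πx/1.3179) e^{-λ₁t} with decay rate λ₁ ≈ 1.182.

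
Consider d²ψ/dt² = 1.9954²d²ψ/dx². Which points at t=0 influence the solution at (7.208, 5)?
Domain of dependence: [-2.769, 17.185]. Signals travel at speed 1.9954, so data within |x - 7.208| ≤ 1.9954·5 = 9.977 can reach the point.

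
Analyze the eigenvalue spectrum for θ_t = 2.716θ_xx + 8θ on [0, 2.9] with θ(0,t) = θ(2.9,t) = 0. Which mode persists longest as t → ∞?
Eigenvalues: λₙ = 2.716n²π²/2.9² - 8.
First three modes:
  n=1: λ₁ = 2.716π²/2.9² - 8 ≈ -4.813
  n=2: λ₂ = 10.864π²/2.9² - 8 ≈ 4.75
  n=3: λ₃ = 24.444π²/2.9² - 8 ≈ 20.686
Since 2.716π²/2.9² ≈ 3.187 < 8, λ₁ < 0.
The n=1 mode grows fastest (−λₙ is largest for n=1) → dominates.
Asymptotic: θ ~ c₁ sin(πx/2.9) e^{4.813t} (exponential growth at rate −λ₁ ≈ 4.813).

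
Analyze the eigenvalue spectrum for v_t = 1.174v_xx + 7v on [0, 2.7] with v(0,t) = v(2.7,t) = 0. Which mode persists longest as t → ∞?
Eigenvalues: λₙ = 1.174n²π²/2.7² - 7.
First three modes:
  n=1: λ₁ = 1.174π²/2.7² - 7 ≈ -5.411
  n=2: λ₂ = 4.696π²/2.7² - 7 ≈ -0.642
  n=3: λ₃ = 10.566π²/2.7² - 7 ≈ 7.305
Since 1.174π²/2.7² ≈ 1.589 < 7, λ₁ < 0.
The n=1 mode grows fastest (−λₙ is largest for n=1) → dominates.
Asymptotic: v ~ c₁ sin(πx/2.7) e^{5.411t} (exponential growth at rate −λ₁ ≈ 5.411).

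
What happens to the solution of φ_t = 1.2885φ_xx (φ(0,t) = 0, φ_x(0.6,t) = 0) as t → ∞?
φ → 0. Heat escapes through the Dirichlet boundary.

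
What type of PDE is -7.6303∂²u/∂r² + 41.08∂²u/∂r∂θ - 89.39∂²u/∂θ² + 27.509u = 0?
With A = -7.6303, B = 41.08, C = -89.39, the discriminant is -1040.723668. This is an elliptic PDE.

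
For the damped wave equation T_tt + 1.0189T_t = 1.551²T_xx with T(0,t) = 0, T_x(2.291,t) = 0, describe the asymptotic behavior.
T → 0. Damping (γ=1.0189) dissipates energy; oscillations decay exponentially.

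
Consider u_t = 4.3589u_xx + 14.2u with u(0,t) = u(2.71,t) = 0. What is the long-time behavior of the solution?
As t → ∞, u grows unboundedly. Reaction dominates diffusion (r=14.2 > κπ²/L²≈5.86); solution grows exponentially.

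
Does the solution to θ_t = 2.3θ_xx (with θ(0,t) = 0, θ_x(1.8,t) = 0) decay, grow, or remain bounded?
θ → 0. Heat escapes through the Dirichlet boundary.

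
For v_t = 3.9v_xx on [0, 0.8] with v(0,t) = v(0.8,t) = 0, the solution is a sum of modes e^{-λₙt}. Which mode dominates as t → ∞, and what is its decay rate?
Eigenvalues: λₙ = 3.9n²π²/0.8².
First three modes:
  n=1: λ₁ = 3.9π²/0.8² ≈ 60.143
  n=2: λ₂ = 15.6π²/0.8² ≈ 240.572 (4× faster decay)
  n=3: λ₃ = 35.1π²/0.8² ≈ 541.286 (9× faster decay)
As t → ∞, higher modes decay exponentially faster. The n=1 mode dominates: v ~ c₁ sin(πx/0.8) e^{-λ₁t}.
Decay rate: λ₁ = 3.9π²/0.8² ≈ 60.143.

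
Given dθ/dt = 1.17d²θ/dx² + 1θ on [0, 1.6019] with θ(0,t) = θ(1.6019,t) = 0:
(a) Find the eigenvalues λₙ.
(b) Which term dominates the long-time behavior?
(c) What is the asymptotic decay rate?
Eigenvalues: λₙ = 1.17n²π²/1.6019² - 1.
First three modes:
  n=1: λ₁ = 1.17π²/1.6019² - 1 ≈ 3.5
  n=2: λ₂ = 4.68π²/1.6019² - 1 ≈ 17
  n=3: λ₃ = 10.53π²/1.6019² - 1 ≈ 39.5
Since 1.17π²/1.6019² ≈ 4.5 > 1, all λₙ > 0.
The n=1 mode decays slowest → dominates as t → ∞.
Asymptotic: θ ~ c₁ sin(πx/1.6019) e^{-λ₁t} with decay rate λ₁ ≈ 3.5.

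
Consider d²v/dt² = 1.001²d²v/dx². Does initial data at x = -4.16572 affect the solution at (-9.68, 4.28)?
No. The domain of dependence is [-13.96428, -5.39572], and -4.16572 is outside this interval.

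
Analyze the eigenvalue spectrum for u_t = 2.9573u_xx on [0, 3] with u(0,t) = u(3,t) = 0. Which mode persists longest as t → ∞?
Eigenvalues: λₙ = 2.9573n²π²/3².
First three modes:
  n=1: λ₁ = 2.9573π²/3² ≈ 3.243
  n=2: λ₂ = 11.8292π²/3² ≈ 12.972 (4× faster decay)
  n=3: λ₃ = 26.6157π²/3² ≈ 29.187 (9× faster decay)
As t → ∞, higher modes decay exponentially faster. The n=1 mode dominates: u ~ c₁ sin(πx/3) e^{-λ₁t}.
Decay rate: λ₁ = 2.9573π²/3² ≈ 3.243.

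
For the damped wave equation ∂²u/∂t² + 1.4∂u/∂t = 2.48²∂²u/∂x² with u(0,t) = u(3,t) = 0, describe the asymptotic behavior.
u → 0. Damping (γ=1.4) dissipates energy; oscillations decay exponentially.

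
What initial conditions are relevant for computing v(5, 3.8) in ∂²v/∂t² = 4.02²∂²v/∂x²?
Domain of dependence: [-10.276, 20.276]. Signals travel at speed 4.02, so data within |x - 5| ≤ 4.02·3.8 = 15.276 can reach the point.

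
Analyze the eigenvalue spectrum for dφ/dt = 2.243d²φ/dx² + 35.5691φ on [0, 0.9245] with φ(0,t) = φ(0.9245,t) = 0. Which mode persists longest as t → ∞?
Eigenvalues: λₙ = 2.243n²π²/0.9245² - 35.5691.
First three modes:
  n=1: λ₁ = 2.243π²/0.9245² - 35.5691 ≈ -9.668
  n=2: λ₂ = 8.972π²/0.9245² - 35.5691 ≈ 68.035
  n=3: λ₃ = 20.187π²/0.9245² - 35.5691 ≈ 197.539
Since 2.243π²/0.9245² ≈ 25.901 < 35.5691, λ₁ < 0.
The n=1 mode grows fastest (−λₙ is largest for n=1) → dominates.
Asymptotic: φ ~ c₁ sin(πx/0.9245) e^{9.668t} (exponential growth at rate −λ₁ ≈ 9.668).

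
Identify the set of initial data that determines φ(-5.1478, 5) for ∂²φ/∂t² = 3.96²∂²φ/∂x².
Domain of dependence: [-24.9478, 14.6522]. Signals travel at speed 3.96, so data within |x - -5.1478| ≤ 3.96·5 = 19.8 can reach the point.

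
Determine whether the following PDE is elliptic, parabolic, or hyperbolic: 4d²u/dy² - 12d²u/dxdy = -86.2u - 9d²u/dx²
Rewriting in standard form: 9d²u/dx² - 12d²u/dxdy + 4d²u/dy² + 86.2u = 0. Coefficients: A = 9, B = -12, C = 4. B² - 4AC = 0, which is zero, so the equation is parabolic.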